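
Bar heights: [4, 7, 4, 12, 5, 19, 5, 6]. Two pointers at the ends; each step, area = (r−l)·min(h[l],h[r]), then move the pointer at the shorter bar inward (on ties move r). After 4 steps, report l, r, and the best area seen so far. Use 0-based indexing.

l=2, r=5, best area=36

l=0 r=7: min(4,6)*7=28 best=28 *, l++
l=1 r=7: min(7,6)*6=36 best=36 *, r--
l=1 r=6: min(7,5)*5=25 best=36, r--
l=1 r=5: min(7,19)*4=28 best=36, l++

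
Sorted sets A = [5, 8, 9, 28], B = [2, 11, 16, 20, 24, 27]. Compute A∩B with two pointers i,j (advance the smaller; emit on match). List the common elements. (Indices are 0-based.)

intersection = []

[i=0,j=0] 5>2 → j++
[i=0,j=1] 5<11 → i++
[i=1,j=1] 8<11 → i++
[i=2,j=1] 9<11 → i++
[i=3,j=1] 28>11 → j++
[i=3,j=2] 28>16 → j++
[i=3,j=3] 28>20 → j++
[i=3,j=4] 28>24 → j++
[i=3,j=5] 28>27 → j++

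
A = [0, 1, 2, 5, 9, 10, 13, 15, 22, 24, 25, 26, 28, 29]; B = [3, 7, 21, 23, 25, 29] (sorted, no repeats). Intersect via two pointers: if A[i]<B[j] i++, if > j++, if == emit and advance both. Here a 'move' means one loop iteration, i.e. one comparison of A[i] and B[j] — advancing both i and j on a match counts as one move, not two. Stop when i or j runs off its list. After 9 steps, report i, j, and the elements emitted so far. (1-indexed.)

[i=1,j=1] 0<3 → i++
[i=2,j=1] 1<3 → i++
[i=3,j=1] 2<3 → i++
[i=4,j=1] 5>3 → j++
[i=4,j=2] 5<7 → i++
[i=5,j=2] 9>7 → j++
[i=5,j=3] 9<21 → i++
[i=6,j=3] 10<21 → i++
[i=7,j=3] 13<21 → i++

i=8, j=3, emitted=[]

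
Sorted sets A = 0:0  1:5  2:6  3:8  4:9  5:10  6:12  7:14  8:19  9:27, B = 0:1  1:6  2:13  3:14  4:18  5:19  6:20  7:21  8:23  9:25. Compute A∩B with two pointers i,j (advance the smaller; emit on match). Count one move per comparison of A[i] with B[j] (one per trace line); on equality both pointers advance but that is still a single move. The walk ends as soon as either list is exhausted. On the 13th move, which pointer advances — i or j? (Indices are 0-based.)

i=0 j=0: 0<1, i++
i=1 j=0: 5>1, j++
i=1 j=1: 5<6, i++
i=2 j=1: 6==6 emit, i++,j++
i=3 j=2: 8<13, i++
i=4 j=2: 9<13, i++
i=5 j=2: 10<13, i++
i=6 j=2: 12<13, i++
i=7 j=2: 14>13, j++
i=7 j=3: 14==14 emit, i++,j++
i=8 j=4: 19>18, j++
i=8 j=5: 19==19 emit, i++,j++
i=9 j=6: 27>20, j++

j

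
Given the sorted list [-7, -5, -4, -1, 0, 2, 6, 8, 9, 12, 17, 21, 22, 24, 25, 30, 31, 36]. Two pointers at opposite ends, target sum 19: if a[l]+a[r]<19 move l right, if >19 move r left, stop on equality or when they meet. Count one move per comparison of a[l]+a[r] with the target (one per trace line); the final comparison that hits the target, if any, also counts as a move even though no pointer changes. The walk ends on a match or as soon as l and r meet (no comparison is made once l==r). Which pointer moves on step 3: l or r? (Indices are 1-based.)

l=1 r=18: -7+36=29 >19, r--
l=1 r=17: -7+31=24 >19, r--
l=1 r=16: -7+30=23 >19, r--

r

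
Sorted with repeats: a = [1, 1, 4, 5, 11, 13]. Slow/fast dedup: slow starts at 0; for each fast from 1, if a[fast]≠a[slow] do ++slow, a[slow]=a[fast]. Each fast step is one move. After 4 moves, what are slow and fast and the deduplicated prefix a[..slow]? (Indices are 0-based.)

slow=3, fast=5, prefix=[1, 4, 5, 11]

slow=0 fast=1: a[fast]=1=a[slow] dup, fast++
slow=0 fast=2: a[fast]=4≠a[slow]=1 write a[1]=4, slow++,fast++
slow=1 fast=3: a[fast]=5≠a[slow]=4 write a[2]=5, slow++,fast++
slow=2 fast=4: a[fast]=11≠a[slow]=5 write a[3]=11, slow++,fast++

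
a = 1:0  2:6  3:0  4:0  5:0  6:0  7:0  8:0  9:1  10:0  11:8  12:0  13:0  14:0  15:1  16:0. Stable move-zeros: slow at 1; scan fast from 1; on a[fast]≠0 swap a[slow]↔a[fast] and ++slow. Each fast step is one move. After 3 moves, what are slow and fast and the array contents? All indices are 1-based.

slow=1 fast=1: a[fast]=0, fast++
slow=1 fast=2: a[fast]=6≠0 swap→a[1]=6, slow++,fast++
slow=2 fast=3: a[fast]=0, fast++

slow=2, fast=4, a=[6, 0, 0, 0, 0, 0, 0, 0, 1, 0, 8, 0, 0, 0, 1, 0]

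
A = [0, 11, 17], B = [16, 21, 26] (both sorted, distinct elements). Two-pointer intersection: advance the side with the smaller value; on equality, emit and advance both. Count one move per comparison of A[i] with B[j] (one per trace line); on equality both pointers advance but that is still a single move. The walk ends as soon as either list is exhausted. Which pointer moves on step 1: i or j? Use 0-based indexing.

[i=0,j=0] 0<16 → i++

i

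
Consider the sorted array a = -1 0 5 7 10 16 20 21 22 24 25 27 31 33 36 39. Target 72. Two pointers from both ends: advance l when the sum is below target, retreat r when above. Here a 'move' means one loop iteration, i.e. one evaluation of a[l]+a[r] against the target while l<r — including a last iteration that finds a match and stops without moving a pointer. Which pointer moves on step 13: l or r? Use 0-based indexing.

l=0 r=15: -1+39=38 <72, l++
l=1 r=15: 0+39=39 <72, l++
l=2 r=15: 5+39=44 <72, l++
l=3 r=15: 7+39=46 <72, l++
l=4 r=15: 10+39=49 <72, l++
l=5 r=15: 16+39=55 <72, l++
l=6 r=15: 20+39=59 <72, l++
l=7 r=15: 21+39=60 <72, l++
l=8 r=15: 22+39=61 <72, l++
l=9 r=15: 24+39=63 <72, l++
l=10 r=15: 25+39=64 <72, l++
l=11 r=15: 27+39=66 <72, l++
l=12 r=15: 31+39=70 <72, l++

l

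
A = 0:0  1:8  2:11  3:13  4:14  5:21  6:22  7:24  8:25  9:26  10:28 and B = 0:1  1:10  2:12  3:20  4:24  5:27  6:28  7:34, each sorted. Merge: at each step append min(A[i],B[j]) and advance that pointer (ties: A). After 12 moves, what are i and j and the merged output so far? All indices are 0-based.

i=8, j=4, merged so far=[0, 1, 8, 10, 11, 12, 13, 14, 20, 21, 22, 24]

i=0 j=0: A[i]=0<=B[j]=1 take 0, i++
i=1 j=0: A[i]=8>B[j]=1 take 1, j++
i=1 j=1: A[i]=8<=B[j]=10 take 8, i++
i=2 j=1: A[i]=11>B[j]=10 take 10, j++
i=2 j=2: A[i]=11<=B[j]=12 take 11, i++
i=3 j=2: A[i]=13>B[j]=12 take 12, j++
i=3 j=3: A[i]=13<=B[j]=20 take 13, i++
i=4 j=3: A[i]=14<=B[j]=20 take 14, i++
i=5 j=3: A[i]=21>B[j]=20 take 20, j++
i=5 j=4: A[i]=21<=B[j]=24 take 21, i++
i=6 j=4: A[i]=22<=B[j]=24 take 22, i++
i=7 j=4: A[i]=24<=B[j]=24 take 24, i++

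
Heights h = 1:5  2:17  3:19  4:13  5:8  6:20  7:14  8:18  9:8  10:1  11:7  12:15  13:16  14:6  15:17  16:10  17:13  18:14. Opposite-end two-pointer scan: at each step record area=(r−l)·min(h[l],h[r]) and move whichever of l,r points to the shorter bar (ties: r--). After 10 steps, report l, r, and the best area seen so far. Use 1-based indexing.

l=1 r=18: min(5,14)*17=85 best=85 *, l++
l=2 r=18: min(17,14)*16=224 best=224 *, r--
l=2 r=17: min(17,13)*15=195 best=224, r--
l=2 r=16: min(17,10)*14=140 best=224, r--
l=2 r=15: min(17,17)*13=221 best=224, r--
l=2 r=14: min(17,6)*12=72 best=224, r--
l=2 r=13: min(17,16)*11=176 best=224, r--
l=2 r=12: min(17,15)*10=150 best=224, r--
l=2 r=11: min(17,7)*9=63 best=224, r--
l=2 r=10: min(17,1)*8=8 best=224, r--

l=2, r=9, best area=224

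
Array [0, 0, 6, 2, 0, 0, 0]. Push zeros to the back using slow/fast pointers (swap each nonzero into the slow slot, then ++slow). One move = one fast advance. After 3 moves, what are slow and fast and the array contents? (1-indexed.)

slow=2, fast=4, a=[6, 0, 0, 2, 0, 0, 0]

slow=1 fast=1: a[fast]=0, fast++
slow=1 fast=2: a[fast]=0, fast++
slow=1 fast=3: a[fast]=6≠0 swap→a[1]=6, slow++,fast++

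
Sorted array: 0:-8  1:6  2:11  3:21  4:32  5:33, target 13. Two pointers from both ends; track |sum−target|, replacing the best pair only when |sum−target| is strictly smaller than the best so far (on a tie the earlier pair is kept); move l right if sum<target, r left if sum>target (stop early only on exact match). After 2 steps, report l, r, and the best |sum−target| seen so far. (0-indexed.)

l=0 r=5: -8+33=25 d=12 *, r--
l=0 r=4: -8+32=24 d=11 *, r--

l=0, r=3, best |Δ|=11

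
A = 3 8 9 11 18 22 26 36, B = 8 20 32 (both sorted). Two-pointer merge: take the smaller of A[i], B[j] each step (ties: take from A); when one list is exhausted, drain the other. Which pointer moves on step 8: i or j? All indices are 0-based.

[i=0,j=0] A[i]=3<=B[j]=8 take 3 → i++
[i=1,j=0] A[i]=8<=B[j]=8 take 8 → i++
[i=2,j=0] A[i]=9>B[j]=8 take 8 → j++
[i=2,j=1] A[i]=9<=B[j]=20 take 9 → i++
[i=3,j=1] A[i]=11<=B[j]=20 take 11 → i++
[i=4,j=1] A[i]=18<=B[j]=20 take 18 → i++
[i=5,j=1] A[i]=22>B[j]=20 take 20 → j++
[i=5,j=2] A[i]=22<=B[j]=32 take 22 → i++

i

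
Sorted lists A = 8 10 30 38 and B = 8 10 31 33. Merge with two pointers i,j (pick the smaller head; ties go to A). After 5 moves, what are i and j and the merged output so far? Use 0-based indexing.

[i=0,j=0] A[i]=8<=B[j]=8 take 8 → i++
[i=1,j=0] A[i]=10>B[j]=8 take 8 → j++
[i=1,j=1] A[i]=10<=B[j]=10 take 10 → i++
[i=2,j=1] A[i]=30>B[j]=10 take 10 → j++
[i=2,j=2] A[i]=30<=B[j]=31 take 30 → i++

i=3, j=2, merged so far=[8, 8, 10, 10, 30]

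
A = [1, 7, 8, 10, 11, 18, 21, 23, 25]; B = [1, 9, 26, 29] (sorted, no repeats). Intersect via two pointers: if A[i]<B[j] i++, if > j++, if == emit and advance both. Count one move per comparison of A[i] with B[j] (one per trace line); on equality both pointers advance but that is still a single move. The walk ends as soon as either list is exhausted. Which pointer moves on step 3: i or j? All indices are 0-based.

i

[i=0,j=0] 1==1 emit → i++,j++
[i=1,j=1] 7<9 → i++
[i=2,j=1] 8<9 → i++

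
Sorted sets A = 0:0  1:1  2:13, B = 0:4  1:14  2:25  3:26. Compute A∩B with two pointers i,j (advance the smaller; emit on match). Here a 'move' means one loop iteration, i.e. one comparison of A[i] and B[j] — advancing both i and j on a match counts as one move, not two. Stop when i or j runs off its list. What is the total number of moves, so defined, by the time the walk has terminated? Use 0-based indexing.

4 moves

i=0 j=0: 0<4, i++
i=1 j=0: 1<4, i++
i=2 j=0: 13>4, j++
i=2 j=1: 13<14, i++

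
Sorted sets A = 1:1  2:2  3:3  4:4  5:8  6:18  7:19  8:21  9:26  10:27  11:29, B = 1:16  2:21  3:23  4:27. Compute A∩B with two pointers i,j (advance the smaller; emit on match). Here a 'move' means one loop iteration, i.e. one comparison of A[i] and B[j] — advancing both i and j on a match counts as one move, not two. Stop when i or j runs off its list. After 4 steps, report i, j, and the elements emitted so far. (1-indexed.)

i=1 j=1: 1<16, i++
i=2 j=1: 2<16, i++
i=3 j=1: 3<16, i++
i=4 j=1: 4<16, i++

i=5, j=1, emitted=[]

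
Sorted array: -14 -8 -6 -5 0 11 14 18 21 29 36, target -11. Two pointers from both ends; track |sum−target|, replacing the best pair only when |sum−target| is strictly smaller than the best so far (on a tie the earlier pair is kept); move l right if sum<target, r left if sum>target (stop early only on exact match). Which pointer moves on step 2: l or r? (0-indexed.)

[0,10] -14+36=22 d=33 * → r--
[0,9] -14+29=15 d=26 * → r--

r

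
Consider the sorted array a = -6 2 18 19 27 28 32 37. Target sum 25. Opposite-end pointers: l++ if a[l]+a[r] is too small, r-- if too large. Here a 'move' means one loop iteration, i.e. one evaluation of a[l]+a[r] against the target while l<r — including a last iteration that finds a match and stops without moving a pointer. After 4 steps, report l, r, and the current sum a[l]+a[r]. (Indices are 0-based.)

l=1, r=4, sum=29

[0,7] -6+37=31 >25 → r--
[0,6] -6+32=26 >25 → r--
[0,5] -6+28=22 <25 → l++
[1,5] 2+28=30 >25 → r--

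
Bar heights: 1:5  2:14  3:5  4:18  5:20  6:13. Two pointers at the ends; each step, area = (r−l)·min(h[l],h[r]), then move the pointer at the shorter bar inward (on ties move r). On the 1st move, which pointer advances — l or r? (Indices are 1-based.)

l

[1,6] min(5,13)*5=25 best=25 * → l++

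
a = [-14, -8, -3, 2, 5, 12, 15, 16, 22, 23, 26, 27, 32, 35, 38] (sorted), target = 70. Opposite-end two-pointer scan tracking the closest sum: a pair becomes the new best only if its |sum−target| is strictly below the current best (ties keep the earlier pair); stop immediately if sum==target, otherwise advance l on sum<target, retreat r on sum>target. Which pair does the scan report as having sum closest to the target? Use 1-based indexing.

l=1 r=15: -14+38=24 d=46 *, l++
l=2 r=15: -8+38=30 d=40 *, l++
l=3 r=15: -3+38=35 d=35 *, l++
l=4 r=15: 2+38=40 d=30 *, l++
l=5 r=15: 5+38=43 d=27 *, l++
l=6 r=15: 12+38=50 d=20 *, l++
l=7 r=15: 15+38=53 d=17 *, l++
l=8 r=15: 16+38=54 d=16 *, l++
l=9 r=15: 22+38=60 d=10 *, l++
l=10 r=15: 23+38=61 d=9 *, l++
l=11 r=15: 26+38=64 d=6 *, l++
l=12 r=15: 27+38=65 d=5 *, l++
l=13 r=15: 32+38=70 d=0 *, stop

pair (32, 38) with sum 70 (|Δ|=0)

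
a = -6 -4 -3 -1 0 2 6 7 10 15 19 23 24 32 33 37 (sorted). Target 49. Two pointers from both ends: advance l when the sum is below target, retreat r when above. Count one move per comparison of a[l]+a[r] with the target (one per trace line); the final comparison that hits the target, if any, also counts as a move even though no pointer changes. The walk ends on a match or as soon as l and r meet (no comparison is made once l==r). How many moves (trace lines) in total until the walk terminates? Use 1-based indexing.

l=1 r=16: -6+37=31 <49, l++
l=2 r=16: -4+37=33 <49, l++
l=3 r=16: -3+37=34 <49, l++
l=4 r=16: -1+37=36 <49, l++
l=5 r=16: 0+37=37 <49, l++
l=6 r=16: 2+37=39 <49, l++
l=7 r=16: 6+37=43 <49, l++
l=8 r=16: 7+37=44 <49, l++
l=9 r=16: 10+37=47 <49, l++
l=10 r=16: 15+37=52 >49, r--
l=10 r=15: 15+33=48 <49, l++
l=11 r=15: 19+33=52 >49, r--
l=11 r=14: 19+32=51 >49, r--
l=11 r=13: 19+24=43 <49, l++
l=12 r=13: 23+24=47 <49, l++

15 moves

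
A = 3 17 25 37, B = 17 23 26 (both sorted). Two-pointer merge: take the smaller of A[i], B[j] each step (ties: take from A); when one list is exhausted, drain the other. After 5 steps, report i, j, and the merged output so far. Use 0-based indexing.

i=3, j=2, merged so far=[3, 17, 17, 23, 25]

i=0 j=0: A[i]=3<=B[j]=17 take 3, i++
i=1 j=0: A[i]=17<=B[j]=17 take 17, i++
i=2 j=0: A[i]=25>B[j]=17 take 17, j++
i=2 j=1: A[i]=25>B[j]=23 take 23, j++
i=2 j=2: A[i]=25<=B[j]=26 take 25, i++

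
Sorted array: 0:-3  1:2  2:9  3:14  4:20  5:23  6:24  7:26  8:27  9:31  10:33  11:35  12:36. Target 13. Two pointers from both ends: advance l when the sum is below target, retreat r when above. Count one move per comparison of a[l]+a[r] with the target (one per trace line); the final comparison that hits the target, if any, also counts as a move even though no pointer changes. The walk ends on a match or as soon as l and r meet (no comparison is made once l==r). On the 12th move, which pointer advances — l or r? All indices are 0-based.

l

l=0 r=12: -3+36=33 >13, r--
l=0 r=11: -3+35=32 >13, r--
l=0 r=10: -3+33=30 >13, r--
l=0 r=9: -3+31=28 >13, r--
l=0 r=8: -3+27=24 >13, r--
l=0 r=7: -3+26=23 >13, r--
l=0 r=6: -3+24=21 >13, r--
l=0 r=5: -3+23=20 >13, r--
l=0 r=4: -3+20=17 >13, r--
l=0 r=3: -3+14=11 <13, l++
l=1 r=3: 2+14=16 >13, r--
l=1 r=2: 2+9=11 <13, l++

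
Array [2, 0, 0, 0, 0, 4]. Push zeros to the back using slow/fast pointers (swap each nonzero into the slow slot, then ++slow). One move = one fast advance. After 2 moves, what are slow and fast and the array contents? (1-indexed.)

slow=2, fast=3, a=[2, 0, 0, 0, 0, 4]

(s=1,f=1) a[fast]=2≠0 swap→a[1]=2 → slow++,fast++
(s=2,f=2) a[fast]=0 → fast++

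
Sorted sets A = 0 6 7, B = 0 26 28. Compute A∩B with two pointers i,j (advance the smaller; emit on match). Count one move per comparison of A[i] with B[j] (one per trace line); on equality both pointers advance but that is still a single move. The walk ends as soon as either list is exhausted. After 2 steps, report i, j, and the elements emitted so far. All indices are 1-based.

i=1 j=1: 0==0 emit, i++,j++
i=2 j=2: 6<26, i++

i=3, j=2, emitted=[0]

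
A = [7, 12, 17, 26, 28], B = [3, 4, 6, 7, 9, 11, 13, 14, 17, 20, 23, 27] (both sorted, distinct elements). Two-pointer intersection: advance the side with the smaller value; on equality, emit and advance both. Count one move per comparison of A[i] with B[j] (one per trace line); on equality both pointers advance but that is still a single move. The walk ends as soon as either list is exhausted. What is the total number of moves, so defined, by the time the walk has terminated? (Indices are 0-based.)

14 moves

[i=0,j=0] 7>3 → j++
[i=0,j=1] 7>4 → j++
[i=0,j=2] 7>6 → j++
[i=0,j=3] 7==7 emit → i++,j++
[i=1,j=4] 12>9 → j++
[i=1,j=5] 12>11 → j++
[i=1,j=6] 12<13 → i++
[i=2,j=6] 17>13 → j++
[i=2,j=7] 17>14 → j++
[i=2,j=8] 17==17 emit → i++,j++
[i=3,j=9] 26>20 → j++
[i=3,j=10] 26>23 → j++
[i=3,j=11] 26<27 → i++
[i=4,j=11] 28>27 → j++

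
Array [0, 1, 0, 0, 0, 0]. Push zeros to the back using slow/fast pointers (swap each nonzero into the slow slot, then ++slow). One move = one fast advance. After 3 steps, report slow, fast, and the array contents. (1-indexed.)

slow=2, fast=4, a=[1, 0, 0, 0, 0, 0]

(s=1,f=1) a[fast]=0 → fast++
(s=1,f=2) a[fast]=1≠0 swap→a[1]=1 → slow++,fast++
(s=2,f=3) a[fast]=0 → fast++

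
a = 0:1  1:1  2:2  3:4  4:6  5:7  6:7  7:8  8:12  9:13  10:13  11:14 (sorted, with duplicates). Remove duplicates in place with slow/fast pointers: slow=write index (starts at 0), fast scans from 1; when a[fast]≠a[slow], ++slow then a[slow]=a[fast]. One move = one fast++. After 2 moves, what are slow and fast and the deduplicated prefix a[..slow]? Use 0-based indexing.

(s=0,f=1) a[fast]=1=a[slow] dup → fast++
(s=0,f=2) a[fast]=2≠a[slow]=1 write a[1]=2 → slow++,fast++

slow=1, fast=3, prefix=[1, 2]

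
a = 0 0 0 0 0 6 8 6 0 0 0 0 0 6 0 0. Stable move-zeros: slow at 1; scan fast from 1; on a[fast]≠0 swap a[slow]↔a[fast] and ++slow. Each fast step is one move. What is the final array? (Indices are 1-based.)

(s=1,f=1) a[fast]=0 → fast++
(s=1,f=2) a[fast]=0 → fast++
(s=1,f=3) a[fast]=0 → fast++
(s=1,f=4) a[fast]=0 → fast++
(s=1,f=5) a[fast]=0 → fast++
(s=1,f=6) a[fast]=6≠0 swap→a[1]=6 → slow++,fast++
(s=2,f=7) a[fast]=8≠0 swap→a[2]=8 → slow++,fast++
(s=3,f=8) a[fast]=6≠0 swap→a[3]=6 → slow++,fast++
(s=4,f=9) a[fast]=0 → fast++
(s=4,f=10) a[fast]=0 → fast++
(s=4,f=11) a[fast]=0 → fast++
(s=4,f=12) a[fast]=0 → fast++
(s=4,f=13) a[fast]=0 → fast++
(s=4,f=14) a[fast]=6≠0 swap→a[4]=6 → slow++,fast++
(s=5,f=15) a[fast]=0 → fast++
(s=5,f=16) a[fast]=0 → fast++

[6, 8, 6, 6, 0, 0, 0, 0, 0, 0, 0, 0, 0, 0, 0, 0]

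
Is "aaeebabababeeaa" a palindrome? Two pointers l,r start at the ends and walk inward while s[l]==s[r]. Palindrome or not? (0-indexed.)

palindrome

l=0 r=14: 'a'=='a', l++,r--
l=1 r=13: 'a'=='a', l++,r--
l=2 r=12: 'e'=='e', l++,r--
l=3 r=11: 'e'=='e', l++,r--
l=4 r=10: 'b'=='b', l++,r--
l=5 r=9: 'a'=='a', l++,r--
l=6 r=8: 'b'=='b', l++,r--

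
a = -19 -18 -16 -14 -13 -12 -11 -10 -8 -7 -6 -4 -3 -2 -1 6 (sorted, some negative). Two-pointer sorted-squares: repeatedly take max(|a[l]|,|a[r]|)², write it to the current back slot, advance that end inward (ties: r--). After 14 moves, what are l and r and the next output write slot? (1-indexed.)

l=14, r=15, next write slot=2

[1,16] |-19|>|6| out[16]=361 → l++
[2,16] |-18|>|6| out[15]=324 → l++
[3,16] |-16|>|6| out[14]=256 → l++
[4,16] |-14|>|6| out[13]=196 → l++
[5,16] |-13|>|6| out[12]=169 → l++
[6,16] |-12|>|6| out[11]=144 → l++
[7,16] |-11|>|6| out[10]=121 → l++
[8,16] |-10|>|6| out[9]=100 → l++
[9,16] |-8|>|6| out[8]=64 → l++
[10,16] |-7|>|6| out[7]=49 → l++
[11,16] |-6|<=|6| out[6]=36 → r--
[11,15] |-6|>|-1| out[5]=36 → l++
[12,15] |-4|>|-1| out[4]=16 → l++
[13,15] |-3|>|-1| out[3]=9 → l++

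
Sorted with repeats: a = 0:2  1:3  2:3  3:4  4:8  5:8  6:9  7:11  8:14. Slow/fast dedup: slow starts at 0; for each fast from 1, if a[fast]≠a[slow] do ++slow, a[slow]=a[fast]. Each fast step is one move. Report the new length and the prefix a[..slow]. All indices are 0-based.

length 7; prefix = [2, 3, 4, 8, 9, 11, 14]

slow=0 fast=1: a[fast]=3≠a[slow]=2 write a[1]=3, slow++,fast++
slow=1 fast=2: a[fast]=3=a[slow] dup, fast++
slow=1 fast=3: a[fast]=4≠a[slow]=3 write a[2]=4, slow++,fast++
slow=2 fast=4: a[fast]=8≠a[slow]=4 write a[3]=8, slow++,fast++
slow=3 fast=5: a[fast]=8=a[slow] dup, fast++
slow=3 fast=6: a[fast]=9≠a[slow]=8 write a[4]=9, slow++,fast++
slow=4 fast=7: a[fast]=11≠a[slow]=9 write a[5]=11, slow++,fast++
slow=5 fast=8: a[fast]=14≠a[slow]=11 write a[6]=14, slow++,fast++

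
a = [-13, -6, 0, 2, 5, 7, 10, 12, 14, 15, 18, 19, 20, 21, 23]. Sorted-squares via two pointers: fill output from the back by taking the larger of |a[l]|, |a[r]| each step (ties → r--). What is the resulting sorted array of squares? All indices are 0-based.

[0, 4, 25, 36, 49, 100, 144, 169, 196, 225, 324, 361, 400, 441, 529]

[0,14] |-13|<=|23| out[14]=529 → r--
[0,13] |-13|<=|21| out[13]=441 → r--
[0,12] |-13|<=|20| out[12]=400 → r--
[0,11] |-13|<=|19| out[11]=361 → r--
[0,10] |-13|<=|18| out[10]=324 → r--
[0,9] |-13|<=|15| out[9]=225 → r--
[0,8] |-13|<=|14| out[8]=196 → r--
[0,7] |-13|>|12| out[7]=169 → l++
[1,7] |-6|<=|12| out[6]=144 → r--
[1,6] |-6|<=|10| out[5]=100 → r--
[1,5] |-6|<=|7| out[4]=49 → r--
[1,4] |-6|>|5| out[3]=36 → l++
[2,4] |0|<=|5| out[2]=25 → r--
[2,3] |0|<=|2| out[1]=4 → r--
[2,2] |0|<=|0| out[0]=0 → r--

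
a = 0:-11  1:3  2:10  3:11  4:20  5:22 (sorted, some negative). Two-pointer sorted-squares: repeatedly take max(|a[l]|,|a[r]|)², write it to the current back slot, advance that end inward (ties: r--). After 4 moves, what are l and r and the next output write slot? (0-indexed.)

[0,5] |-11|<=|22| out[5]=484 → r--
[0,4] |-11|<=|20| out[4]=400 → r--
[0,3] |-11|<=|11| out[3]=121 → r--
[0,2] |-11|>|10| out[2]=121 → l++

l=1, r=2, next write slot=1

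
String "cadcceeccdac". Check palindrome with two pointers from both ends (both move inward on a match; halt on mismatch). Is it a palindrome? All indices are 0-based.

palindrome

l=0 r=11: 'c'=='c', l++,r--
l=1 r=10: 'a'=='a', l++,r--
l=2 r=9: 'd'=='d', l++,r--
l=3 r=8: 'c'=='c', l++,r--
l=4 r=7: 'c'=='c', l++,r--
l=5 r=6: 'e'=='e', l++,r--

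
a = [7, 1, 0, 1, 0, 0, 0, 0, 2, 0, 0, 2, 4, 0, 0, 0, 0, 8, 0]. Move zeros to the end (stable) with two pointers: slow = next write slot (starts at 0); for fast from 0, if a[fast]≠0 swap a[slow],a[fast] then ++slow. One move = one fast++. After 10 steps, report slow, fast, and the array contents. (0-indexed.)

slow=4, fast=10, a=[7, 1, 1, 2, 0, 0, 0, 0, 0, 0, 0, 2, 4, 0, 0, 0, 0, 8, 0]

(s=0,f=0) a[fast]=7≠0 swap→a[0]=7 → slow++,fast++
(s=1,f=1) a[fast]=1≠0 swap→a[1]=1 → slow++,fast++
(s=2,f=2) a[fast]=0 → fast++
(s=2,f=3) a[fast]=1≠0 swap→a[2]=1 → slow++,fast++
(s=3,f=4) a[fast]=0 → fast++
(s=3,f=5) a[fast]=0 → fast++
(s=3,f=6) a[fast]=0 → fast++
(s=3,f=7) a[fast]=0 → fast++
(s=3,f=8) a[fast]=2≠0 swap→a[3]=2 → slow++,fast++
(s=4,f=9) a[fast]=0 → fast++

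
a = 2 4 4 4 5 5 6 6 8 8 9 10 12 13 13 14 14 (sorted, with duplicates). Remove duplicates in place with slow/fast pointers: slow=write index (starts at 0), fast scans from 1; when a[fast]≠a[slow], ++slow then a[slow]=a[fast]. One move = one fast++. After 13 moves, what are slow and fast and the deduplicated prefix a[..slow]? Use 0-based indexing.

slow=8, fast=14, prefix=[2, 4, 5, 6, 8, 9, 10, 12, 13]

(s=0,f=1) a[fast]=4≠a[slow]=2 write a[1]=4 → slow++,fast++
(s=1,f=2) a[fast]=4=a[slow] dup → fast++
(s=1,f=3) a[fast]=4=a[slow] dup → fast++
(s=1,f=4) a[fast]=5≠a[slow]=4 write a[2]=5 → slow++,fast++
(s=2,f=5) a[fast]=5=a[slow] dup → fast++
(s=2,f=6) a[fast]=6≠a[slow]=5 write a[3]=6 → slow++,fast++
(s=3,f=7) a[fast]=6=a[slow] dup → fast++
(s=3,f=8) a[fast]=8≠a[slow]=6 write a[4]=8 → slow++,fast++
(s=4,f=9) a[fast]=8=a[slow] dup → fast++
(s=4,f=10) a[fast]=9≠a[slow]=8 write a[5]=9 → slow++,fast++
(s=5,f=11) a[fast]=10≠a[slow]=9 write a[6]=10 → slow++,fast++
(s=6,f=12) a[fast]=12≠a[slow]=10 write a[7]=12 → slow++,fast++
(s=7,f=13) a[fast]=13≠a[slow]=12 write a[8]=13 → slow++,fast++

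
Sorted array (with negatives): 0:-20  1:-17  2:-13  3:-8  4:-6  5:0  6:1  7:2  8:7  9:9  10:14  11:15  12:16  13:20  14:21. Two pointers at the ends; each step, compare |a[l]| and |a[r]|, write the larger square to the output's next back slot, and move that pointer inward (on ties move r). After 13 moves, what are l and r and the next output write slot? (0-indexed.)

l=0 r=14: |-20|<=|21| out[14]=441, r--
l=0 r=13: |-20|<=|20| out[13]=400, r--
l=0 r=12: |-20|>|16| out[12]=400, l++
l=1 r=12: |-17|>|16| out[11]=289, l++
l=2 r=12: |-13|<=|16| out[10]=256, r--
l=2 r=11: |-13|<=|15| out[9]=225, r--
l=2 r=10: |-13|<=|14| out[8]=196, r--
l=2 r=9: |-13|>|9| out[7]=169, l++
l=3 r=9: |-8|<=|9| out[6]=81, r--
l=3 r=8: |-8|>|7| out[5]=64, l++
l=4 r=8: |-6|<=|7| out[4]=49, r--
l=4 r=7: |-6|>|2| out[3]=36, l++
l=5 r=7: |0|<=|2| out[2]=4, r--

l=5, r=6, next write slot=1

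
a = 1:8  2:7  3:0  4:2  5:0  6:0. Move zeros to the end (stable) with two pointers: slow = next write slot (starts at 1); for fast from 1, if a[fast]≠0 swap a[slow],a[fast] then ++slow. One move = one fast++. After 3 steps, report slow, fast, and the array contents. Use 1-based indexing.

(s=1,f=1) a[fast]=8≠0 swap→a[1]=8 → slow++,fast++
(s=2,f=2) a[fast]=7≠0 swap→a[2]=7 → slow++,fast++
(s=3,f=3) a[fast]=0 → fast++

slow=3, fast=4, a=[8, 7, 0, 2, 0, 0]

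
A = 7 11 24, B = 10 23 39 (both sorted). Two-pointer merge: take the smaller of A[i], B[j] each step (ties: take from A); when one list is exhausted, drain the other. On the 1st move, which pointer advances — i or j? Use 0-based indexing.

i=0 j=0: A[i]=7<=B[j]=10 take 7, i++

i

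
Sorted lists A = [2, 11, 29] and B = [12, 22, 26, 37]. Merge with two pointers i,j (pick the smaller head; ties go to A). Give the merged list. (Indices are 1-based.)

[2, 11, 12, 22, 26, 29, 37]

i=1 j=1: A[i]=2<=B[j]=12 take 2, i++
i=2 j=1: A[i]=11<=B[j]=12 take 11, i++
i=3 j=1: A[i]=29>B[j]=12 take 12, j++
i=3 j=2: A[i]=29>B[j]=22 take 22, j++
i=3 j=3: A[i]=29>B[j]=26 take 26, j++
i=3 j=4: A[i]=29<=B[j]=37 take 29, i++
i=4 j=4: A done, take B[j]=37, j++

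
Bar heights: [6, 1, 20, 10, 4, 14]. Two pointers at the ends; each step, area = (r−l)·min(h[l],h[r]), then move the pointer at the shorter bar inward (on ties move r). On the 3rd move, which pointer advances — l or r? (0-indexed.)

l=0 r=5: min(6,14)*5=30 best=30 *, l++
l=1 r=5: min(1,14)*4=4 best=30, l++
l=2 r=5: min(20,14)*3=42 best=42 *, r--

r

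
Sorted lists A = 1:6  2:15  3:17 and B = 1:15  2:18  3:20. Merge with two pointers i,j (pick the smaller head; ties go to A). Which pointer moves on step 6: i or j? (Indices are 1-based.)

[i=1,j=1] A[i]=6<=B[j]=15 take 6 → i++
[i=2,j=1] A[i]=15<=B[j]=15 take 15 → i++
[i=3,j=1] A[i]=17>B[j]=15 take 15 → j++
[i=3,j=2] A[i]=17<=B[j]=18 take 17 → i++
[i=4,j=2] A done, take B[j]=18 → j++
[i=4,j=3] A done, take B[j]=20 → j++

j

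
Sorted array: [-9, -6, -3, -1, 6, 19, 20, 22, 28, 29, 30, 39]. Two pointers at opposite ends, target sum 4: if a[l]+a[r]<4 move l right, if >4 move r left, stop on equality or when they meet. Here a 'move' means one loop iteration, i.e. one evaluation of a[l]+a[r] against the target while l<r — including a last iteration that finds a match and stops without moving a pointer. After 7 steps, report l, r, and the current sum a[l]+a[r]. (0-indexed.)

[0,11] -9+39=30 >4 → r--
[0,10] -9+30=21 >4 → r--
[0,9] -9+29=20 >4 → r--
[0,8] -9+28=19 >4 → r--
[0,7] -9+22=13 >4 → r--
[0,6] -9+20=11 >4 → r--
[0,5] -9+19=10 >4 → r--

l=0, r=4, sum=-3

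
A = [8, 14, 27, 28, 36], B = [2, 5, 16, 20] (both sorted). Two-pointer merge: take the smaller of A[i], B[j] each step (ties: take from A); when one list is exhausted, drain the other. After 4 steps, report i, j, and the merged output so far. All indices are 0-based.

i=2, j=2, merged so far=[2, 5, 8, 14]

[i=0,j=0] A[i]=8>B[j]=2 take 2 → j++
[i=0,j=1] A[i]=8>B[j]=5 take 5 → j++
[i=0,j=2] A[i]=8<=B[j]=16 take 8 → i++
[i=1,j=2] A[i]=14<=B[j]=16 take 14 → i++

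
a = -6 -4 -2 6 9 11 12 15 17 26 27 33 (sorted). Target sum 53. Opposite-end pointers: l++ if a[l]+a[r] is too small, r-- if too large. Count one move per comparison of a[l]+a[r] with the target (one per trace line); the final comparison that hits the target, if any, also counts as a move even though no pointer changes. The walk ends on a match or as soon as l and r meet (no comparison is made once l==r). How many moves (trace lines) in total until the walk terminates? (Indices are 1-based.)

11 moves

l=1 r=12: -6+33=27 <53, l++
l=2 r=12: -4+33=29 <53, l++
l=3 r=12: -2+33=31 <53, l++
l=4 r=12: 6+33=39 <53, l++
l=5 r=12: 9+33=42 <53, l++
l=6 r=12: 11+33=44 <53, l++
l=7 r=12: 12+33=45 <53, l++
l=8 r=12: 15+33=48 <53, l++
l=9 r=12: 17+33=50 <53, l++
l=10 r=12: 26+33=59 >53, r--
l=10 r=11: 26+27=53, found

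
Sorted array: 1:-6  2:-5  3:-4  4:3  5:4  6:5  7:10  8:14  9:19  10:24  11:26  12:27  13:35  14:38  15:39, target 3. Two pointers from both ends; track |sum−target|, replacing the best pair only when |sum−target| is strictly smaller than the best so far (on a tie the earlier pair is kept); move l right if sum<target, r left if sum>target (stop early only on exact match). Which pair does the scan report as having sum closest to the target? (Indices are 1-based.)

pair (-6, 10) with sum 4 (|Δ|=1)

l=1 r=15: -6+39=33 d=30 *, r--
l=1 r=14: -6+38=32 d=29 *, r--
l=1 r=13: -6+35=29 d=26 *, r--
l=1 r=12: -6+27=21 d=18 *, r--
l=1 r=11: -6+26=20 d=17 *, r--
l=1 r=10: -6+24=18 d=15 *, r--
l=1 r=9: -6+19=13 d=10 *, r--
l=1 r=8: -6+14=8 d=5 *, r--
l=1 r=7: -6+10=4 d=1 *, r--
l=1 r=6: -6+5=-1 d=4, l++
l=2 r=6: -5+5=0 d=3, l++
l=3 r=6: -4+5=1 d=2, l++
l=4 r=6: 3+5=8 d=5, r--
l=4 r=5: 3+4=7 d=4, r--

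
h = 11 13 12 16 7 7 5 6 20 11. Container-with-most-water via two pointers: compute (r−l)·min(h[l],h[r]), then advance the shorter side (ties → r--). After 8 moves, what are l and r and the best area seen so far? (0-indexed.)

l=7, r=8, best area=99

[0,9] min(11,11)*9=99 best=99 * → r--
[0,8] min(11,20)*8=88 best=99 → l++
[1,8] min(13,20)*7=91 best=99 → l++
[2,8] min(12,20)*6=72 best=99 → l++
[3,8] min(16,20)*5=80 best=99 → l++
[4,8] min(7,20)*4=28 best=99 → l++
[5,8] min(7,20)*3=21 best=99 → l++
[6,8] min(5,20)*2=10 best=99 → l++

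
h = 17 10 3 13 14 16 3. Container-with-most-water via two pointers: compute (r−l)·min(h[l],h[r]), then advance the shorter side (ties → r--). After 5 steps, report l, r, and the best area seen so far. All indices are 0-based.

l=0, r=1, best area=80

[0,6] min(17,3)*6=18 best=18 * → r--
[0,5] min(17,16)*5=80 best=80 * → r--
[0,4] min(17,14)*4=56 best=80 → r--
[0,3] min(17,13)*3=39 best=80 → r--
[0,2] min(17,3)*2=6 best=80 → r--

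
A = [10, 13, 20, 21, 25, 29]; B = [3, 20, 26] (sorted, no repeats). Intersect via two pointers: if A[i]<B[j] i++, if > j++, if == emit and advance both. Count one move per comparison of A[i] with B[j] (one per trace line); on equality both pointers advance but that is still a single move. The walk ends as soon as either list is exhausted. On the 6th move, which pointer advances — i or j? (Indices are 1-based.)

i

[i=1,j=1] 10>3 → j++
[i=1,j=2] 10<20 → i++
[i=2,j=2] 13<20 → i++
[i=3,j=2] 20==20 emit → i++,j++
[i=4,j=3] 21<26 → i++
[i=5,j=3] 25<26 → i++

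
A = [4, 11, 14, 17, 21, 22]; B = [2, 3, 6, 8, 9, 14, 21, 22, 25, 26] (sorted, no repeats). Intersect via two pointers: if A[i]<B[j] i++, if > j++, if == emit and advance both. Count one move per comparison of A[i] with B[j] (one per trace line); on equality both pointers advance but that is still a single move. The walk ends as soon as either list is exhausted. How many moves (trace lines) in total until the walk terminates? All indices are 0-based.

11 moves

i=0 j=0: 4>2, j++
i=0 j=1: 4>3, j++
i=0 j=2: 4<6, i++
i=1 j=2: 11>6, j++
i=1 j=3: 11>8, j++
i=1 j=4: 11>9, j++
i=1 j=5: 11<14, i++
i=2 j=5: 14==14 emit, i++,j++
i=3 j=6: 17<21, i++
i=4 j=6: 21==21 emit, i++,j++
i=5 j=7: 22==22 emit, i++,j++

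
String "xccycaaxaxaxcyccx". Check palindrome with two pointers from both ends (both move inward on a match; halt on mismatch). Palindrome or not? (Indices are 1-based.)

l=1 r=17: 'x'=='x', l++,r--
l=2 r=16: 'c'=='c', l++,r--
l=3 r=15: 'c'=='c', l++,r--
l=4 r=14: 'y'=='y', l++,r--
l=5 r=13: 'c'=='c', l++,r--
l=6 r=12: 'a'!='x', stop

not a palindrome (mismatch at 6,12)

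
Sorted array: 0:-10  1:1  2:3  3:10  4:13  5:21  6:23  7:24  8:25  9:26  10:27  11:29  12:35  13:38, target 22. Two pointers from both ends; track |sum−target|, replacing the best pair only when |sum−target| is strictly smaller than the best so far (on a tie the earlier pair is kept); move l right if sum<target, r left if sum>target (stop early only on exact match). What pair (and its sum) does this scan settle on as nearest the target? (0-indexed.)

[0,13] -10+38=28 d=6 * → r--
[0,12] -10+35=25 d=3 * → r--
[0,11] -10+29=19 d=3 → l++
[1,11] 1+29=30 d=8 → r--
[1,10] 1+27=28 d=6 → r--
[1,9] 1+26=27 d=5 → r--
[1,8] 1+25=26 d=4 → r--
[1,7] 1+24=25 d=3 → r--
[1,6] 1+23=24 d=2 * → r--
[1,5] 1+21=22 d=0 * → stop

pair (1, 21) with sum 22 (|Δ|=0)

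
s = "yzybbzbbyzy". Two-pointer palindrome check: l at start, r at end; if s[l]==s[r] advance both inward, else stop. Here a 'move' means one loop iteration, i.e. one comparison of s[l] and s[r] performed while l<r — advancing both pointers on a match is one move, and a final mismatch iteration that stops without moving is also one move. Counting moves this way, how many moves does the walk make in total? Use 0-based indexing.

5 moves

l=0 r=10: 'y'=='y', l++,r--
l=1 r=9: 'z'=='z', l++,r--
l=2 r=8: 'y'=='y', l++,r--
l=3 r=7: 'b'=='b', l++,r--
l=4 r=6: 'b'=='b', l++,r--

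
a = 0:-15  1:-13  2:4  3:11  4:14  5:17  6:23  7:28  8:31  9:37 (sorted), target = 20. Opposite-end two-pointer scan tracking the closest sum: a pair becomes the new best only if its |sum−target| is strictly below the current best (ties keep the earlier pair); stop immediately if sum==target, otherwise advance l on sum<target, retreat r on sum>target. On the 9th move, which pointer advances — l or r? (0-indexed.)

[0,9] -15+37=22 d=2 * → r--
[0,8] -15+31=16 d=4 → l++
[1,8] -13+31=18 d=2 → l++
[2,8] 4+31=35 d=15 → r--
[2,7] 4+28=32 d=12 → r--
[2,6] 4+23=27 d=7 → r--
[2,5] 4+17=21 d=1 * → r--
[2,4] 4+14=18 d=2 → l++
[3,4] 11+14=25 d=5 → r--

r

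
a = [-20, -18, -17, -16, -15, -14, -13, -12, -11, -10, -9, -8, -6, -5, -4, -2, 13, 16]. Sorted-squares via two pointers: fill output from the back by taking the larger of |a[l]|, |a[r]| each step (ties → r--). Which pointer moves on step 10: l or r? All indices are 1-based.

[1,18] |-20|>|16| out[18]=400 → l++
[2,18] |-18|>|16| out[17]=324 → l++
[3,18] |-17|>|16| out[16]=289 → l++
[4,18] |-16|<=|16| out[15]=256 → r--
[4,17] |-16|>|13| out[14]=256 → l++
[5,17] |-15|>|13| out[13]=225 → l++
[6,17] |-14|>|13| out[12]=196 → l++
[7,17] |-13|<=|13| out[11]=169 → r--
[7,16] |-13|>|-2| out[10]=169 → l++
[8,16] |-12|>|-2| out[9]=144 → l++

l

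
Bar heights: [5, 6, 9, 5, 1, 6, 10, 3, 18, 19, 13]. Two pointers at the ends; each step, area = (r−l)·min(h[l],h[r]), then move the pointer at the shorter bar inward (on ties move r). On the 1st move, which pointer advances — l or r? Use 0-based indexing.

l=0 r=10: min(5,13)*10=50 best=50 *, l++

l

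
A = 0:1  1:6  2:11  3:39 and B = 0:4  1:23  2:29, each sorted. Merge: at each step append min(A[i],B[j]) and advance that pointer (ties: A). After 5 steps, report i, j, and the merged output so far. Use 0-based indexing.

i=0 j=0: A[i]=1<=B[j]=4 take 1, i++
i=1 j=0: A[i]=6>B[j]=4 take 4, j++
i=1 j=1: A[i]=6<=B[j]=23 take 6, i++
i=2 j=1: A[i]=11<=B[j]=23 take 11, i++
i=3 j=1: A[i]=39>B[j]=23 take 23, j++

i=3, j=2, merged so far=[1, 4, 6, 11, 23]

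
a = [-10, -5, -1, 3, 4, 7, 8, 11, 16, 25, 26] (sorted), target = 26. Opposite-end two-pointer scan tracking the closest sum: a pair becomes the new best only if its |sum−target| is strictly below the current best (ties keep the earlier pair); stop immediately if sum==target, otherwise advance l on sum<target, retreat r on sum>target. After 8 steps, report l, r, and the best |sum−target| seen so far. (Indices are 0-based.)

l=0 r=10: -10+26=16 d=10 *, l++
l=1 r=10: -5+26=21 d=5 *, l++
l=2 r=10: -1+26=25 d=1 *, l++
l=3 r=10: 3+26=29 d=3, r--
l=3 r=9: 3+25=28 d=2, r--
l=3 r=8: 3+16=19 d=7, l++
l=4 r=8: 4+16=20 d=6, l++
l=5 r=8: 7+16=23 d=3, l++

l=6, r=8, best |Δ|=1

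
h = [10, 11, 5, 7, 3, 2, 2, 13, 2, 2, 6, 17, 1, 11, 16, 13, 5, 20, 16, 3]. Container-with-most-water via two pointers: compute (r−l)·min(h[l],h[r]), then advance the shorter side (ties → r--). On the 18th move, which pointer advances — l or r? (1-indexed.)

l

l=1 r=20: min(10,3)*19=57 best=57 *, r--
l=1 r=19: min(10,16)*18=180 best=180 *, l++
l=2 r=19: min(11,16)*17=187 best=187 *, l++
l=3 r=19: min(5,16)*16=80 best=187, l++
l=4 r=19: min(7,16)*15=105 best=187, l++
l=5 r=19: min(3,16)*14=42 best=187, l++
l=6 r=19: min(2,16)*13=26 best=187, l++
l=7 r=19: min(2,16)*12=24 best=187, l++
l=8 r=19: min(13,16)*11=143 best=187, l++
l=9 r=19: min(2,16)*10=20 best=187, l++
l=10 r=19: min(2,16)*9=18 best=187, l++
l=11 r=19: min(6,16)*8=48 best=187, l++
l=12 r=19: min(17,16)*7=112 best=187, r--
l=12 r=18: min(17,20)*6=102 best=187, l++
l=13 r=18: min(1,20)*5=5 best=187, l++
l=14 r=18: min(11,20)*4=44 best=187, l++
l=15 r=18: min(16,20)*3=48 best=187, l++
l=16 r=18: min(13,20)*2=26 best=187, l++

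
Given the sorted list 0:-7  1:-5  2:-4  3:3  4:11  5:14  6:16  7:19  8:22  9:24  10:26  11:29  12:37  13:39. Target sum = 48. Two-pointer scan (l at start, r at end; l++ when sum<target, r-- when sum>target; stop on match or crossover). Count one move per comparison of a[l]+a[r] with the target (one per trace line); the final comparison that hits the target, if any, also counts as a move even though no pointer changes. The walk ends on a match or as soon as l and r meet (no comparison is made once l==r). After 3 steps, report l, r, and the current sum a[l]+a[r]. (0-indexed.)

l=0 r=13: -7+39=32 <48, l++
l=1 r=13: -5+39=34 <48, l++
l=2 r=13: -4+39=35 <48, l++

l=3, r=13, sum=42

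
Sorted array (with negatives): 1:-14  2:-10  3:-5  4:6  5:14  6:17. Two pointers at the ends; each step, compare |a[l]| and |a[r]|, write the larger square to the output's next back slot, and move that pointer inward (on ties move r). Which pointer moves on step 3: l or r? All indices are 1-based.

[1,6] |-14|<=|17| out[6]=289 → r--
[1,5] |-14|<=|14| out[5]=196 → r--
[1,4] |-14|>|6| out[4]=196 → l++

l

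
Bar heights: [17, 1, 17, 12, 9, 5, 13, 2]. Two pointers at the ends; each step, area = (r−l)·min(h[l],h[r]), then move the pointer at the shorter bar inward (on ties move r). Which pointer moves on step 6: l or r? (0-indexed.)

r

l=0 r=7: min(17,2)*7=14 best=14 *, r--
l=0 r=6: min(17,13)*6=78 best=78 *, r--
l=0 r=5: min(17,5)*5=25 best=78, r--
l=0 r=4: min(17,9)*4=36 best=78, r--
l=0 r=3: min(17,12)*3=36 best=78, r--
l=0 r=2: min(17,17)*2=34 best=78, r--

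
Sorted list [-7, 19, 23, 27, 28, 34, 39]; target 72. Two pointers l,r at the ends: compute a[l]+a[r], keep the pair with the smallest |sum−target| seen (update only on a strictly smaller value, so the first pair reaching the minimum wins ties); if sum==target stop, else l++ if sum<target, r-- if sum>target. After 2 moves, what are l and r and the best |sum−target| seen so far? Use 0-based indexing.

l=0 r=6: -7+39=32 d=40 *, l++
l=1 r=6: 19+39=58 d=14 *, l++

l=2, r=6, best |Δ|=14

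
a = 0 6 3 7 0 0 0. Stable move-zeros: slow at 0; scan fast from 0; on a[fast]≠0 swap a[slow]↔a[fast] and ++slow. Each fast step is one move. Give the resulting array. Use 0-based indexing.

[6, 3, 7, 0, 0, 0, 0]

slow=0 fast=0: a[fast]=0, fast++
slow=0 fast=1: a[fast]=6≠0 swap→a[0]=6, slow++,fast++
slow=1 fast=2: a[fast]=3≠0 swap→a[1]=3, slow++,fast++
slow=2 fast=3: a[fast]=7≠0 swap→a[2]=7, slow++,fast++
slow=3 fast=4: a[fast]=0, fast++
slow=3 fast=5: a[fast]=0, fast++
slow=3 fast=6: a[fast]=0, fast++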